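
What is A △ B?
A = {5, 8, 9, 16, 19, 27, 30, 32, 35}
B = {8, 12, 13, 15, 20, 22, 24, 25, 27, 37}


Set A = {5, 8, 9, 16, 19, 27, 30, 32, 35}
Set B = {8, 12, 13, 15, 20, 22, 24, 25, 27, 37}
A △ B = (A \ B) ∪ (B \ A)
Elements in A but not B: {5, 9, 16, 19, 30, 32, 35}
Elements in B but not A: {12, 13, 15, 20, 22, 24, 25, 37}
A △ B = {5, 9, 12, 13, 15, 16, 19, 20, 22, 24, 25, 30, 32, 35, 37}

{5, 9, 12, 13, 15, 16, 19, 20, 22, 24, 25, 30, 32, 35, 37}


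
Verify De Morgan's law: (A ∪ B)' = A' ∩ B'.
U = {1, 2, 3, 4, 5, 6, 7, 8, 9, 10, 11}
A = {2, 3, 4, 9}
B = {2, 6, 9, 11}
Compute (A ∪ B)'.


U = {1, 2, 3, 4, 5, 6, 7, 8, 9, 10, 11}
A = {2, 3, 4, 9}, B = {2, 6, 9, 11}
A ∪ B = {2, 3, 4, 6, 9, 11}
(A ∪ B)' = U \ (A ∪ B) = {1, 5, 7, 8, 10}
Verification via A' ∩ B': A' = {1, 5, 6, 7, 8, 10, 11}, B' = {1, 3, 4, 5, 7, 8, 10}
A' ∩ B' = {1, 5, 7, 8, 10} ✓

{1, 5, 7, 8, 10}


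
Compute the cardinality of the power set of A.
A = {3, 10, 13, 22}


Set A = {3, 10, 13, 22}
|A| = 4
The power set P(A) contains all subsets of A.
|P(A)| = 2^|A| = 2^4 = 16

16


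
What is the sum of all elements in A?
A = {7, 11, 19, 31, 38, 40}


Set A = {7, 11, 19, 31, 38, 40}
Sum = 7 + 11 + 19 + 31 + 38 + 40 = 146

146


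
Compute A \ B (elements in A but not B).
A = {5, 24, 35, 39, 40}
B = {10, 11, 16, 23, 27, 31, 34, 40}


Set A = {5, 24, 35, 39, 40}
Set B = {10, 11, 16, 23, 27, 31, 34, 40}
A \ B includes elements in A that are not in B.
Check each element of A:
5 (not in B, keep), 24 (not in B, keep), 35 (not in B, keep), 39 (not in B, keep), 40 (in B, remove)
A \ B = {5, 24, 35, 39}

{5, 24, 35, 39}


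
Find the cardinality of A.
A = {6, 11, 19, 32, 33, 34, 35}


Set A = {6, 11, 19, 32, 33, 34, 35}
Listing elements: 6, 11, 19, 32, 33, 34, 35
Counting: 7 elements
|A| = 7

7


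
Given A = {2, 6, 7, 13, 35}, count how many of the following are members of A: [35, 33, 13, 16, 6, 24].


Set A = {2, 6, 7, 13, 35}
Candidates: [35, 33, 13, 16, 6, 24]
Check each candidate:
35 ∈ A, 33 ∉ A, 13 ∈ A, 16 ∉ A, 6 ∈ A, 24 ∉ A
Count of candidates in A: 3

3


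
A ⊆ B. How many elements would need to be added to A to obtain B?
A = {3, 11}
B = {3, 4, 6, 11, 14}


Set A = {3, 11}, |A| = 2
Set B = {3, 4, 6, 11, 14}, |B| = 5
Since A ⊆ B: B \ A = {4, 6, 14}
|B| - |A| = 5 - 2 = 3

3


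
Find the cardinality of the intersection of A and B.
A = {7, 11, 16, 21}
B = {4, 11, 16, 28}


Set A = {7, 11, 16, 21}
Set B = {4, 11, 16, 28}
A ∩ B = {11, 16}
|A ∩ B| = 2

2


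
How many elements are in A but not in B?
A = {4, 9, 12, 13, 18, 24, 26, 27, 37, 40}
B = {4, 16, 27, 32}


Set A = {4, 9, 12, 13, 18, 24, 26, 27, 37, 40}
Set B = {4, 16, 27, 32}
A \ B = {9, 12, 13, 18, 24, 26, 37, 40}
|A \ B| = 8

8


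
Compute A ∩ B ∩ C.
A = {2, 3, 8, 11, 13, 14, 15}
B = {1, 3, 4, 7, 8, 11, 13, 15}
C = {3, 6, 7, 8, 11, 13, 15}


Set A = {2, 3, 8, 11, 13, 14, 15}
Set B = {1, 3, 4, 7, 8, 11, 13, 15}
Set C = {3, 6, 7, 8, 11, 13, 15}
First, A ∩ B = {3, 8, 11, 13, 15}
Then, (A ∩ B) ∩ C = {3, 8, 11, 13, 15}

{3, 8, 11, 13, 15}


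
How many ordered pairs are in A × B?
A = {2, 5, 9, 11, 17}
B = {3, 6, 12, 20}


Set A = {2, 5, 9, 11, 17} has 5 elements.
Set B = {3, 6, 12, 20} has 4 elements.
|A × B| = |A| × |B| = 5 × 4 = 20

20


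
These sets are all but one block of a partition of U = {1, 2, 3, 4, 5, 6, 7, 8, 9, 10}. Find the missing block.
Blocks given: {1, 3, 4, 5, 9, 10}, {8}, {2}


U = {1, 2, 3, 4, 5, 6, 7, 8, 9, 10}
Shown blocks: {1, 3, 4, 5, 9, 10}, {8}, {2}
A partition's blocks are pairwise disjoint and cover U, so the missing block = U \ (union of shown blocks).
Union of shown blocks: {1, 2, 3, 4, 5, 8, 9, 10}
Missing block = U \ (union) = {6, 7}

{6, 7}


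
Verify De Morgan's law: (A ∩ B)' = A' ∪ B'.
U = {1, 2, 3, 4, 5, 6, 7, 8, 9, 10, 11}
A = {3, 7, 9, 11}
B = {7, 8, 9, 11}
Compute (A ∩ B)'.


U = {1, 2, 3, 4, 5, 6, 7, 8, 9, 10, 11}
A = {3, 7, 9, 11}, B = {7, 8, 9, 11}
A ∩ B = {7, 9, 11}
(A ∩ B)' = U \ (A ∩ B) = {1, 2, 3, 4, 5, 6, 8, 10}
Verification via A' ∪ B': A' = {1, 2, 4, 5, 6, 8, 10}, B' = {1, 2, 3, 4, 5, 6, 10}
A' ∪ B' = {1, 2, 3, 4, 5, 6, 8, 10} ✓

{1, 2, 3, 4, 5, 6, 8, 10}


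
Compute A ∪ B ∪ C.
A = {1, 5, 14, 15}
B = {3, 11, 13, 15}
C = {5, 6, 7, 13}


Set A = {1, 5, 14, 15}
Set B = {3, 11, 13, 15}
Set C = {5, 6, 7, 13}
First, A ∪ B = {1, 3, 5, 11, 13, 14, 15}
Then, (A ∪ B) ∪ C = {1, 3, 5, 6, 7, 11, 13, 14, 15}

{1, 3, 5, 6, 7, 11, 13, 14, 15}


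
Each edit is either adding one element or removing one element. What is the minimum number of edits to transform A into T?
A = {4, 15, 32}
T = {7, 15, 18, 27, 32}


Set A = {4, 15, 32}
Set T = {7, 15, 18, 27, 32}
Elements to remove from A (in A, not in T): {4} → 1 removals
Elements to add to A (in T, not in A): {7, 18, 27} → 3 additions
Total edits = 1 + 3 = 4

4


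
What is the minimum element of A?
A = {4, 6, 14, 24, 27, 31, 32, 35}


Set A = {4, 6, 14, 24, 27, 31, 32, 35}
Elements in ascending order: 4, 6, 14, 24, 27, 31, 32, 35
The smallest element is 4.

4


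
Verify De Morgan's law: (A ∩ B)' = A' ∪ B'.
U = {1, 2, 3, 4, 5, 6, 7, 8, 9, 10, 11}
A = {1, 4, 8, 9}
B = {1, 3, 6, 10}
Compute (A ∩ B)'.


U = {1, 2, 3, 4, 5, 6, 7, 8, 9, 10, 11}
A = {1, 4, 8, 9}, B = {1, 3, 6, 10}
A ∩ B = {1}
(A ∩ B)' = U \ (A ∩ B) = {2, 3, 4, 5, 6, 7, 8, 9, 10, 11}
Verification via A' ∪ B': A' = {2, 3, 5, 6, 7, 10, 11}, B' = {2, 4, 5, 7, 8, 9, 11}
A' ∪ B' = {2, 3, 4, 5, 6, 7, 8, 9, 10, 11} ✓

{2, 3, 4, 5, 6, 7, 8, 9, 10, 11}


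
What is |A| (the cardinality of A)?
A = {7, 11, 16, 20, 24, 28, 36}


Set A = {7, 11, 16, 20, 24, 28, 36}
Listing elements: 7, 11, 16, 20, 24, 28, 36
Counting: 7 elements
|A| = 7

7


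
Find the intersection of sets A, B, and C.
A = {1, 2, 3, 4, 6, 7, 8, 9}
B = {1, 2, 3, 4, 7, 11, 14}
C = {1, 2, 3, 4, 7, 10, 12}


Set A = {1, 2, 3, 4, 6, 7, 8, 9}
Set B = {1, 2, 3, 4, 7, 11, 14}
Set C = {1, 2, 3, 4, 7, 10, 12}
First, A ∩ B = {1, 2, 3, 4, 7}
Then, (A ∩ B) ∩ C = {1, 2, 3, 4, 7}

{1, 2, 3, 4, 7}


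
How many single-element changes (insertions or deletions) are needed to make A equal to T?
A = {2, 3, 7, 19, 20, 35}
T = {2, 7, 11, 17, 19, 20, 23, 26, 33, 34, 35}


Set A = {2, 3, 7, 19, 20, 35}
Set T = {2, 7, 11, 17, 19, 20, 23, 26, 33, 34, 35}
Elements to remove from A (in A, not in T): {3} → 1 removals
Elements to add to A (in T, not in A): {11, 17, 23, 26, 33, 34} → 6 additions
Total edits = 1 + 6 = 7

7


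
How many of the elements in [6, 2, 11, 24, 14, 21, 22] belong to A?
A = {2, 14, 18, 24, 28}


Set A = {2, 14, 18, 24, 28}
Candidates: [6, 2, 11, 24, 14, 21, 22]
Check each candidate:
6 ∉ A, 2 ∈ A, 11 ∉ A, 24 ∈ A, 14 ∈ A, 21 ∉ A, 22 ∉ A
Count of candidates in A: 3

3


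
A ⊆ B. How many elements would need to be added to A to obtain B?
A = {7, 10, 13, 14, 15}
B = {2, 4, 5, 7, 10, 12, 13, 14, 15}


Set A = {7, 10, 13, 14, 15}, |A| = 5
Set B = {2, 4, 5, 7, 10, 12, 13, 14, 15}, |B| = 9
Since A ⊆ B: B \ A = {2, 4, 5, 12}
|B| - |A| = 9 - 5 = 4

4


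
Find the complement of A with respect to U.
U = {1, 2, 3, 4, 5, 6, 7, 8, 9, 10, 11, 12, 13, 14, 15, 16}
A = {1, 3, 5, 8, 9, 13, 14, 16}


Universal set U = {1, 2, 3, 4, 5, 6, 7, 8, 9, 10, 11, 12, 13, 14, 15, 16}
Set A = {1, 3, 5, 8, 9, 13, 14, 16}
A' = U \ A = elements in U but not in A
Checking each element of U:
1 (in A, exclude), 2 (not in A, include), 3 (in A, exclude), 4 (not in A, include), 5 (in A, exclude), 6 (not in A, include), 7 (not in A, include), 8 (in A, exclude), 9 (in A, exclude), 10 (not in A, include), 11 (not in A, include), 12 (not in A, include), 13 (in A, exclude), 14 (in A, exclude), 15 (not in A, include), 16 (in A, exclude)
A' = {2, 4, 6, 7, 10, 11, 12, 15}

{2, 4, 6, 7, 10, 11, 12, 15}


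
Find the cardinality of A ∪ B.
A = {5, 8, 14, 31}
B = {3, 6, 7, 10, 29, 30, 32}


Set A = {5, 8, 14, 31}, |A| = 4
Set B = {3, 6, 7, 10, 29, 30, 32}, |B| = 7
A ∩ B = {}, |A ∩ B| = 0
|A ∪ B| = |A| + |B| - |A ∩ B| = 4 + 7 - 0 = 11

11


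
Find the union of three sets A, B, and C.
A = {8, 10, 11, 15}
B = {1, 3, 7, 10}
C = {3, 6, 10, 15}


Set A = {8, 10, 11, 15}
Set B = {1, 3, 7, 10}
Set C = {3, 6, 10, 15}
First, A ∪ B = {1, 3, 7, 8, 10, 11, 15}
Then, (A ∪ B) ∪ C = {1, 3, 6, 7, 8, 10, 11, 15}

{1, 3, 6, 7, 8, 10, 11, 15}


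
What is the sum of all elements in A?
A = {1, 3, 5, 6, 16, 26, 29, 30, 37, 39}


Set A = {1, 3, 5, 6, 16, 26, 29, 30, 37, 39}
Sum = 1 + 3 + 5 + 6 + 16 + 26 + 29 + 30 + 37 + 39 = 192

192


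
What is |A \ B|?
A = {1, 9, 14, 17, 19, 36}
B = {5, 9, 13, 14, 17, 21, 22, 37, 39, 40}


Set A = {1, 9, 14, 17, 19, 36}
Set B = {5, 9, 13, 14, 17, 21, 22, 37, 39, 40}
A \ B = {1, 19, 36}
|A \ B| = 3

3


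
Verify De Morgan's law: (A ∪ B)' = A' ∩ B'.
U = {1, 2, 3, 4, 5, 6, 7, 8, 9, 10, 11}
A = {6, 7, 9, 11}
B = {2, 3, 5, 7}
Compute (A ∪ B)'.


U = {1, 2, 3, 4, 5, 6, 7, 8, 9, 10, 11}
A = {6, 7, 9, 11}, B = {2, 3, 5, 7}
A ∪ B = {2, 3, 5, 6, 7, 9, 11}
(A ∪ B)' = U \ (A ∪ B) = {1, 4, 8, 10}
Verification via A' ∩ B': A' = {1, 2, 3, 4, 5, 8, 10}, B' = {1, 4, 6, 8, 9, 10, 11}
A' ∩ B' = {1, 4, 8, 10} ✓

{1, 4, 8, 10}


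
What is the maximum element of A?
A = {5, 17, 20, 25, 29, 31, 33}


Set A = {5, 17, 20, 25, 29, 31, 33}
Elements in ascending order: 5, 17, 20, 25, 29, 31, 33
The largest element is 33.

33


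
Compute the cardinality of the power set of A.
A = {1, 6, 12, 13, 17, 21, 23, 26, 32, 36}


Set A = {1, 6, 12, 13, 17, 21, 23, 26, 32, 36}
|A| = 10
The power set P(A) contains all subsets of A.
|P(A)| = 2^|A| = 2^10 = 1024

1024


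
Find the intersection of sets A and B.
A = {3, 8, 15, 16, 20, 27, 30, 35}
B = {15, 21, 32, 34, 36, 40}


Set A = {3, 8, 15, 16, 20, 27, 30, 35}
Set B = {15, 21, 32, 34, 36, 40}
A ∩ B includes only elements in both sets.
Check each element of A against B:
3 ✗, 8 ✗, 15 ✓, 16 ✗, 20 ✗, 27 ✗, 30 ✗, 35 ✗
A ∩ B = {15}

{15}


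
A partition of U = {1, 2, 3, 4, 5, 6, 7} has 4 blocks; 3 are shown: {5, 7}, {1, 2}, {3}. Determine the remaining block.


U = {1, 2, 3, 4, 5, 6, 7}
Shown blocks: {5, 7}, {1, 2}, {3}
A partition's blocks are pairwise disjoint and cover U, so the missing block = U \ (union of shown blocks).
Union of shown blocks: {1, 2, 3, 5, 7}
Missing block = U \ (union) = {4, 6}

{4, 6}


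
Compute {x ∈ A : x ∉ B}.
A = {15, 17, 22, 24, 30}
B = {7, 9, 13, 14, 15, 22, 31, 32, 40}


Set A = {15, 17, 22, 24, 30}
Set B = {7, 9, 13, 14, 15, 22, 31, 32, 40}
Check each element of A against B:
15 ∈ B, 17 ∉ B (include), 22 ∈ B, 24 ∉ B (include), 30 ∉ B (include)
Elements of A not in B: {17, 24, 30}

{17, 24, 30}


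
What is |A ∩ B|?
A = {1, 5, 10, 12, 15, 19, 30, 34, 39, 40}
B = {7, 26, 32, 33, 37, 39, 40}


Set A = {1, 5, 10, 12, 15, 19, 30, 34, 39, 40}
Set B = {7, 26, 32, 33, 37, 39, 40}
A ∩ B = {39, 40}
|A ∩ B| = 2

2


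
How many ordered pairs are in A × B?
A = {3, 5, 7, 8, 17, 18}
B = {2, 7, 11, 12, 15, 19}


Set A = {3, 5, 7, 8, 17, 18} has 6 elements.
Set B = {2, 7, 11, 12, 15, 19} has 6 elements.
|A × B| = |A| × |B| = 6 × 6 = 36

36


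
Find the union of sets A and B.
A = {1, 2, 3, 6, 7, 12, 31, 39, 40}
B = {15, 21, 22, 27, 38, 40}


Set A = {1, 2, 3, 6, 7, 12, 31, 39, 40}
Set B = {15, 21, 22, 27, 38, 40}
A ∪ B includes all elements in either set.
Elements from A: {1, 2, 3, 6, 7, 12, 31, 39, 40}
Elements from B not already included: {15, 21, 22, 27, 38}
A ∪ B = {1, 2, 3, 6, 7, 12, 15, 21, 22, 27, 31, 38, 39, 40}

{1, 2, 3, 6, 7, 12, 15, 21, 22, 27, 31, 38, 39, 40}


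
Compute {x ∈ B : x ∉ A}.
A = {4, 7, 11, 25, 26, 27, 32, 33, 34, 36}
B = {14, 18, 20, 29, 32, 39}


Set A = {4, 7, 11, 25, 26, 27, 32, 33, 34, 36}
Set B = {14, 18, 20, 29, 32, 39}
Check each element of B against A:
14 ∉ A (include), 18 ∉ A (include), 20 ∉ A (include), 29 ∉ A (include), 32 ∈ A, 39 ∉ A (include)
Elements of B not in A: {14, 18, 20, 29, 39}

{14, 18, 20, 29, 39}


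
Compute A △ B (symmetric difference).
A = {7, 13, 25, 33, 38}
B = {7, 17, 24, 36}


Set A = {7, 13, 25, 33, 38}
Set B = {7, 17, 24, 36}
A △ B = (A \ B) ∪ (B \ A)
Elements in A but not B: {13, 25, 33, 38}
Elements in B but not A: {17, 24, 36}
A △ B = {13, 17, 24, 25, 33, 36, 38}

{13, 17, 24, 25, 33, 36, 38}


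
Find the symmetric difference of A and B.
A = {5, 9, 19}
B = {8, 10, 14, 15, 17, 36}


Set A = {5, 9, 19}
Set B = {8, 10, 14, 15, 17, 36}
A △ B = (A \ B) ∪ (B \ A)
Elements in A but not B: {5, 9, 19}
Elements in B but not A: {8, 10, 14, 15, 17, 36}
A △ B = {5, 8, 9, 10, 14, 15, 17, 19, 36}

{5, 8, 9, 10, 14, 15, 17, 19, 36}


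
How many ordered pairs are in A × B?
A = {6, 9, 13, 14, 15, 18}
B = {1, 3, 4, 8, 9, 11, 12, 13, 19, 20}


Set A = {6, 9, 13, 14, 15, 18} has 6 elements.
Set B = {1, 3, 4, 8, 9, 11, 12, 13, 19, 20} has 10 elements.
|A × B| = |A| × |B| = 6 × 10 = 60

60


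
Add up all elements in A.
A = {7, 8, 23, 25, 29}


Set A = {7, 8, 23, 25, 29}
Sum = 7 + 8 + 23 + 25 + 29 = 92

92


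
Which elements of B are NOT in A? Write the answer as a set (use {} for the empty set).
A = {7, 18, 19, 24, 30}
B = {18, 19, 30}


Set A = {7, 18, 19, 24, 30}
Set B = {18, 19, 30}
Check each element of B against A:
18 ∈ A, 19 ∈ A, 30 ∈ A
Elements of B not in A: {}

{}


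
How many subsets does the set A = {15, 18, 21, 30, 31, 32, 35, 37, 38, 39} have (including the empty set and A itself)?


Set A = {15, 18, 21, 30, 31, 32, 35, 37, 38, 39}
|A| = 10
The power set P(A) contains all subsets of A.
|P(A)| = 2^|A| = 2^10 = 1024

1024


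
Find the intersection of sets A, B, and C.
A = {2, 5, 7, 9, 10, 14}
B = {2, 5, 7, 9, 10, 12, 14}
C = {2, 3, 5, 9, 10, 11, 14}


Set A = {2, 5, 7, 9, 10, 14}
Set B = {2, 5, 7, 9, 10, 12, 14}
Set C = {2, 3, 5, 9, 10, 11, 14}
First, A ∩ B = {2, 5, 7, 9, 10, 14}
Then, (A ∩ B) ∩ C = {2, 5, 9, 10, 14}

{2, 5, 9, 10, 14}


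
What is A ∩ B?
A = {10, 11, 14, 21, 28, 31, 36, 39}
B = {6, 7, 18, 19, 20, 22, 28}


Set A = {10, 11, 14, 21, 28, 31, 36, 39}
Set B = {6, 7, 18, 19, 20, 22, 28}
A ∩ B includes only elements in both sets.
Check each element of A against B:
10 ✗, 11 ✗, 14 ✗, 21 ✗, 28 ✓, 31 ✗, 36 ✗, 39 ✗
A ∩ B = {28}

{28}


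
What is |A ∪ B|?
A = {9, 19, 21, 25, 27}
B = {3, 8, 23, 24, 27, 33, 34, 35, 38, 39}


Set A = {9, 19, 21, 25, 27}, |A| = 5
Set B = {3, 8, 23, 24, 27, 33, 34, 35, 38, 39}, |B| = 10
A ∩ B = {27}, |A ∩ B| = 1
|A ∪ B| = |A| + |B| - |A ∩ B| = 5 + 10 - 1 = 14

14


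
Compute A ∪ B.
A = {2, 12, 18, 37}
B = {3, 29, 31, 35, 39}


Set A = {2, 12, 18, 37}
Set B = {3, 29, 31, 35, 39}
A ∪ B includes all elements in either set.
Elements from A: {2, 12, 18, 37}
Elements from B not already included: {3, 29, 31, 35, 39}
A ∪ B = {2, 3, 12, 18, 29, 31, 35, 37, 39}

{2, 3, 12, 18, 29, 31, 35, 37, 39}


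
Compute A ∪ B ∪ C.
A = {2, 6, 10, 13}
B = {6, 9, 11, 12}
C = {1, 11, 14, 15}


Set A = {2, 6, 10, 13}
Set B = {6, 9, 11, 12}
Set C = {1, 11, 14, 15}
First, A ∪ B = {2, 6, 9, 10, 11, 12, 13}
Then, (A ∪ B) ∪ C = {1, 2, 6, 9, 10, 11, 12, 13, 14, 15}

{1, 2, 6, 9, 10, 11, 12, 13, 14, 15}


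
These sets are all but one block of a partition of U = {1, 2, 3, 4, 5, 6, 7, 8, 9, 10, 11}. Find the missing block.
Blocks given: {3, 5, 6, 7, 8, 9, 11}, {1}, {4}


U = {1, 2, 3, 4, 5, 6, 7, 8, 9, 10, 11}
Shown blocks: {3, 5, 6, 7, 8, 9, 11}, {1}, {4}
A partition's blocks are pairwise disjoint and cover U, so the missing block = U \ (union of shown blocks).
Union of shown blocks: {1, 3, 4, 5, 6, 7, 8, 9, 11}
Missing block = U \ (union) = {2, 10}

{2, 10}


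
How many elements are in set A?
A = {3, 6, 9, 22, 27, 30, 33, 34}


Set A = {3, 6, 9, 22, 27, 30, 33, 34}
Listing elements: 3, 6, 9, 22, 27, 30, 33, 34
Counting: 8 elements
|A| = 8

8


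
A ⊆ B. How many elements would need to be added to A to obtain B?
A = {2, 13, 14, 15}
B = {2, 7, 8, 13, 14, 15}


Set A = {2, 13, 14, 15}, |A| = 4
Set B = {2, 7, 8, 13, 14, 15}, |B| = 6
Since A ⊆ B: B \ A = {7, 8}
|B| - |A| = 6 - 4 = 2

2


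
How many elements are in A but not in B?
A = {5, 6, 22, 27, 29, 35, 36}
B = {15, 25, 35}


Set A = {5, 6, 22, 27, 29, 35, 36}
Set B = {15, 25, 35}
A \ B = {5, 6, 22, 27, 29, 36}
|A \ B| = 6

6


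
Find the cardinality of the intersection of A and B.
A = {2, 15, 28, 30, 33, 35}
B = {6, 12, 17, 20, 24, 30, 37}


Set A = {2, 15, 28, 30, 33, 35}
Set B = {6, 12, 17, 20, 24, 30, 37}
A ∩ B = {30}
|A ∩ B| = 1

1


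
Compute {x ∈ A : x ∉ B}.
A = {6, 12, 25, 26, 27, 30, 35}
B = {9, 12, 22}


Set A = {6, 12, 25, 26, 27, 30, 35}
Set B = {9, 12, 22}
Check each element of A against B:
6 ∉ B (include), 12 ∈ B, 25 ∉ B (include), 26 ∉ B (include), 27 ∉ B (include), 30 ∉ B (include), 35 ∉ B (include)
Elements of A not in B: {6, 25, 26, 27, 30, 35}

{6, 25, 26, 27, 30, 35}


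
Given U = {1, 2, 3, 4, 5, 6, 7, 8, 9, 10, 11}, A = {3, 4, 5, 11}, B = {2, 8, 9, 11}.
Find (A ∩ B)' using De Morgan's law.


U = {1, 2, 3, 4, 5, 6, 7, 8, 9, 10, 11}
A = {3, 4, 5, 11}, B = {2, 8, 9, 11}
A ∩ B = {11}
(A ∩ B)' = U \ (A ∩ B) = {1, 2, 3, 4, 5, 6, 7, 8, 9, 10}
Verification via A' ∪ B': A' = {1, 2, 6, 7, 8, 9, 10}, B' = {1, 3, 4, 5, 6, 7, 10}
A' ∪ B' = {1, 2, 3, 4, 5, 6, 7, 8, 9, 10} ✓

{1, 2, 3, 4, 5, 6, 7, 8, 9, 10}


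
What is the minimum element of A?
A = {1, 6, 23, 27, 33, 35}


Set A = {1, 6, 23, 27, 33, 35}
Elements in ascending order: 1, 6, 23, 27, 33, 35
The smallest element is 1.

1


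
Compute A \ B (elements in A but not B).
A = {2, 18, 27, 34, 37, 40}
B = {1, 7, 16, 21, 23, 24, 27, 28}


Set A = {2, 18, 27, 34, 37, 40}
Set B = {1, 7, 16, 21, 23, 24, 27, 28}
A \ B includes elements in A that are not in B.
Check each element of A:
2 (not in B, keep), 18 (not in B, keep), 27 (in B, remove), 34 (not in B, keep), 37 (not in B, keep), 40 (not in B, keep)
A \ B = {2, 18, 34, 37, 40}

{2, 18, 34, 37, 40}


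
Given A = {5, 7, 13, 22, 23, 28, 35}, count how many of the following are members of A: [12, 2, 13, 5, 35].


Set A = {5, 7, 13, 22, 23, 28, 35}
Candidates: [12, 2, 13, 5, 35]
Check each candidate:
12 ∉ A, 2 ∉ A, 13 ∈ A, 5 ∈ A, 35 ∈ A
Count of candidates in A: 3

3


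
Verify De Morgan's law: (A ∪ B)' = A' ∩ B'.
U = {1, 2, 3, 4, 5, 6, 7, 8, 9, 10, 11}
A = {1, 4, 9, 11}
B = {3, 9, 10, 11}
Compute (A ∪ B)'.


U = {1, 2, 3, 4, 5, 6, 7, 8, 9, 10, 11}
A = {1, 4, 9, 11}, B = {3, 9, 10, 11}
A ∪ B = {1, 3, 4, 9, 10, 11}
(A ∪ B)' = U \ (A ∪ B) = {2, 5, 6, 7, 8}
Verification via A' ∩ B': A' = {2, 3, 5, 6, 7, 8, 10}, B' = {1, 2, 4, 5, 6, 7, 8}
A' ∩ B' = {2, 5, 6, 7, 8} ✓

{2, 5, 6, 7, 8}


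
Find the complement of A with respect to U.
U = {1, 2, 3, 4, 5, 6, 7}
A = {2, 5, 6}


Universal set U = {1, 2, 3, 4, 5, 6, 7}
Set A = {2, 5, 6}
A' = U \ A = elements in U but not in A
Checking each element of U:
1 (not in A, include), 2 (in A, exclude), 3 (not in A, include), 4 (not in A, include), 5 (in A, exclude), 6 (in A, exclude), 7 (not in A, include)
A' = {1, 3, 4, 7}

{1, 3, 4, 7}


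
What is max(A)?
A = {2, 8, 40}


Set A = {2, 8, 40}
Elements in ascending order: 2, 8, 40
The largest element is 40.

40


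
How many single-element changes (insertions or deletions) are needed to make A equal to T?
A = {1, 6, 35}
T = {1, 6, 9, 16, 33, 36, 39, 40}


Set A = {1, 6, 35}
Set T = {1, 6, 9, 16, 33, 36, 39, 40}
Elements to remove from A (in A, not in T): {35} → 1 removals
Elements to add to A (in T, not in A): {9, 16, 33, 36, 39, 40} → 6 additions
Total edits = 1 + 6 = 7

7


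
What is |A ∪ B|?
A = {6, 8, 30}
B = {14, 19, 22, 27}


Set A = {6, 8, 30}, |A| = 3
Set B = {14, 19, 22, 27}, |B| = 4
A ∩ B = {}, |A ∩ B| = 0
|A ∪ B| = |A| + |B| - |A ∩ B| = 3 + 4 - 0 = 7

7


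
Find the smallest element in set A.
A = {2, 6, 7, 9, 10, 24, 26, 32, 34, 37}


Set A = {2, 6, 7, 9, 10, 24, 26, 32, 34, 37}
Elements in ascending order: 2, 6, 7, 9, 10, 24, 26, 32, 34, 37
The smallest element is 2.

2


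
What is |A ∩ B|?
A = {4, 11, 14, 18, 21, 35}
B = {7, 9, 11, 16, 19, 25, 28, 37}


Set A = {4, 11, 14, 18, 21, 35}
Set B = {7, 9, 11, 16, 19, 25, 28, 37}
A ∩ B = {11}
|A ∩ B| = 1

1


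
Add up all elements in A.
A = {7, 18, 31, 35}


Set A = {7, 18, 31, 35}
Sum = 7 + 18 + 31 + 35 = 91

91


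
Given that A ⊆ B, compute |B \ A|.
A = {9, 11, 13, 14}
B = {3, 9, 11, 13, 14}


Set A = {9, 11, 13, 14}, |A| = 4
Set B = {3, 9, 11, 13, 14}, |B| = 5
Since A ⊆ B: B \ A = {3}
|B| - |A| = 5 - 4 = 1

1


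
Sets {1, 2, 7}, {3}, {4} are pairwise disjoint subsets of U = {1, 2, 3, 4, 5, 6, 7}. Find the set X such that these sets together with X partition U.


U = {1, 2, 3, 4, 5, 6, 7}
Shown blocks: {1, 2, 7}, {3}, {4}
A partition's blocks are pairwise disjoint and cover U, so the missing block = U \ (union of shown blocks).
Union of shown blocks: {1, 2, 3, 4, 7}
Missing block = U \ (union) = {5, 6}

{5, 6}


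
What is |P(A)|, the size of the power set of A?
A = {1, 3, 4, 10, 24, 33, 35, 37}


Set A = {1, 3, 4, 10, 24, 33, 35, 37}
|A| = 8
The power set P(A) contains all subsets of A.
|P(A)| = 2^|A| = 2^8 = 256

256


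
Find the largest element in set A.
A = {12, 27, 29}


Set A = {12, 27, 29}
Elements in ascending order: 12, 27, 29
The largest element is 29.

29


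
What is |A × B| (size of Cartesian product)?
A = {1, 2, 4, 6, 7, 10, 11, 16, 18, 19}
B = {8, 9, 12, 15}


Set A = {1, 2, 4, 6, 7, 10, 11, 16, 18, 19} has 10 elements.
Set B = {8, 9, 12, 15} has 4 elements.
|A × B| = |A| × |B| = 10 × 4 = 40

40


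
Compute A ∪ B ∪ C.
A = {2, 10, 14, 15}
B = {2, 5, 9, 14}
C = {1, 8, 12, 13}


Set A = {2, 10, 14, 15}
Set B = {2, 5, 9, 14}
Set C = {1, 8, 12, 13}
First, A ∪ B = {2, 5, 9, 10, 14, 15}
Then, (A ∪ B) ∪ C = {1, 2, 5, 8, 9, 10, 12, 13, 14, 15}

{1, 2, 5, 8, 9, 10, 12, 13, 14, 15}


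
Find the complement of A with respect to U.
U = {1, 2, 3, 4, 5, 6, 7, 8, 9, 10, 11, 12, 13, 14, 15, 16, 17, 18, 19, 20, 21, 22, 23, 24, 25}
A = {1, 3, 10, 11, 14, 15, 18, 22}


Universal set U = {1, 2, 3, 4, 5, 6, 7, 8, 9, 10, 11, 12, 13, 14, 15, 16, 17, 18, 19, 20, 21, 22, 23, 24, 25}
Set A = {1, 3, 10, 11, 14, 15, 18, 22}
A' = U \ A = elements in U but not in A
Checking each element of U:
1 (in A, exclude), 2 (not in A, include), 3 (in A, exclude), 4 (not in A, include), 5 (not in A, include), 6 (not in A, include), 7 (not in A, include), 8 (not in A, include), 9 (not in A, include), 10 (in A, exclude), 11 (in A, exclude), 12 (not in A, include), 13 (not in A, include), 14 (in A, exclude), 15 (in A, exclude), 16 (not in A, include), 17 (not in A, include), 18 (in A, exclude), 19 (not in A, include), 20 (not in A, include), 21 (not in A, include), 22 (in A, exclude), 23 (not in A, include), 24 (not in A, include), 25 (not in A, include)
A' = {2, 4, 5, 6, 7, 8, 9, 12, 13, 16, 17, 19, 20, 21, 23, 24, 25}

{2, 4, 5, 6, 7, 8, 9, 12, 13, 16, 17, 19, 20, 21, 23, 24, 25}


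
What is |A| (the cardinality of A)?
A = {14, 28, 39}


Set A = {14, 28, 39}
Listing elements: 14, 28, 39
Counting: 3 elements
|A| = 3

3


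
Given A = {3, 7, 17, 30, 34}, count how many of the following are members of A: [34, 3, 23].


Set A = {3, 7, 17, 30, 34}
Candidates: [34, 3, 23]
Check each candidate:
34 ∈ A, 3 ∈ A, 23 ∉ A
Count of candidates in A: 2

2


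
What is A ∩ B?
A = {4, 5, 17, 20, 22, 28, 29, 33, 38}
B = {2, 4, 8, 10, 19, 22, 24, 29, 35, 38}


Set A = {4, 5, 17, 20, 22, 28, 29, 33, 38}
Set B = {2, 4, 8, 10, 19, 22, 24, 29, 35, 38}
A ∩ B includes only elements in both sets.
Check each element of A against B:
4 ✓, 5 ✗, 17 ✗, 20 ✗, 22 ✓, 28 ✗, 29 ✓, 33 ✗, 38 ✓
A ∩ B = {4, 22, 29, 38}

{4, 22, 29, 38}


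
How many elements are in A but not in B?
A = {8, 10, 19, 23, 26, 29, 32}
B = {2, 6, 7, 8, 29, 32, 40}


Set A = {8, 10, 19, 23, 26, 29, 32}
Set B = {2, 6, 7, 8, 29, 32, 40}
A \ B = {10, 19, 23, 26}
|A \ B| = 4

4


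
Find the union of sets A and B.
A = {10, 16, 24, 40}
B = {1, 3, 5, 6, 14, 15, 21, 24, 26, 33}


Set A = {10, 16, 24, 40}
Set B = {1, 3, 5, 6, 14, 15, 21, 24, 26, 33}
A ∪ B includes all elements in either set.
Elements from A: {10, 16, 24, 40}
Elements from B not already included: {1, 3, 5, 6, 14, 15, 21, 26, 33}
A ∪ B = {1, 3, 5, 6, 10, 14, 15, 16, 21, 24, 26, 33, 40}

{1, 3, 5, 6, 10, 14, 15, 16, 21, 24, 26, 33, 40}


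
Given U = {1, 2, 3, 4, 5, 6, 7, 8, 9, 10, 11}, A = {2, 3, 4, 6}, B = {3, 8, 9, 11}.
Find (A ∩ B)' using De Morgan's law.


U = {1, 2, 3, 4, 5, 6, 7, 8, 9, 10, 11}
A = {2, 3, 4, 6}, B = {3, 8, 9, 11}
A ∩ B = {3}
(A ∩ B)' = U \ (A ∩ B) = {1, 2, 4, 5, 6, 7, 8, 9, 10, 11}
Verification via A' ∪ B': A' = {1, 5, 7, 8, 9, 10, 11}, B' = {1, 2, 4, 5, 6, 7, 10}
A' ∪ B' = {1, 2, 4, 5, 6, 7, 8, 9, 10, 11} ✓

{1, 2, 4, 5, 6, 7, 8, 9, 10, 11}


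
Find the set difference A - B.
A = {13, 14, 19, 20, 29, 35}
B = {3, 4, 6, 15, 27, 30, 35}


Set A = {13, 14, 19, 20, 29, 35}
Set B = {3, 4, 6, 15, 27, 30, 35}
A \ B includes elements in A that are not in B.
Check each element of A:
13 (not in B, keep), 14 (not in B, keep), 19 (not in B, keep), 20 (not in B, keep), 29 (not in B, keep), 35 (in B, remove)
A \ B = {13, 14, 19, 20, 29}

{13, 14, 19, 20, 29}


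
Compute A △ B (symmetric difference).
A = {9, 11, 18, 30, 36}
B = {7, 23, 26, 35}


Set A = {9, 11, 18, 30, 36}
Set B = {7, 23, 26, 35}
A △ B = (A \ B) ∪ (B \ A)
Elements in A but not B: {9, 11, 18, 30, 36}
Elements in B but not A: {7, 23, 26, 35}
A △ B = {7, 9, 11, 18, 23, 26, 30, 35, 36}

{7, 9, 11, 18, 23, 26, 30, 35, 36}


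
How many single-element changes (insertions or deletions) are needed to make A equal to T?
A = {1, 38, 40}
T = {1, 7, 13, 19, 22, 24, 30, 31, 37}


Set A = {1, 38, 40}
Set T = {1, 7, 13, 19, 22, 24, 30, 31, 37}
Elements to remove from A (in A, not in T): {38, 40} → 2 removals
Elements to add to A (in T, not in A): {7, 13, 19, 22, 24, 30, 31, 37} → 8 additions
Total edits = 2 + 8 = 10

10


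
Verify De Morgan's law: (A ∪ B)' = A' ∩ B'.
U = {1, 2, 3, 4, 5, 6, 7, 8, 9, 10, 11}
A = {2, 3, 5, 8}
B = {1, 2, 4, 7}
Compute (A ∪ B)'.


U = {1, 2, 3, 4, 5, 6, 7, 8, 9, 10, 11}
A = {2, 3, 5, 8}, B = {1, 2, 4, 7}
A ∪ B = {1, 2, 3, 4, 5, 7, 8}
(A ∪ B)' = U \ (A ∪ B) = {6, 9, 10, 11}
Verification via A' ∩ B': A' = {1, 4, 6, 7, 9, 10, 11}, B' = {3, 5, 6, 8, 9, 10, 11}
A' ∩ B' = {6, 9, 10, 11} ✓

{6, 9, 10, 11}


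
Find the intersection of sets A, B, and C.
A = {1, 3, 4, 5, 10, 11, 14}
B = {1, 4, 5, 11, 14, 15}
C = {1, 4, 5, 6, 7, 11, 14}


Set A = {1, 3, 4, 5, 10, 11, 14}
Set B = {1, 4, 5, 11, 14, 15}
Set C = {1, 4, 5, 6, 7, 11, 14}
First, A ∩ B = {1, 4, 5, 11, 14}
Then, (A ∩ B) ∩ C = {1, 4, 5, 11, 14}

{1, 4, 5, 11, 14}


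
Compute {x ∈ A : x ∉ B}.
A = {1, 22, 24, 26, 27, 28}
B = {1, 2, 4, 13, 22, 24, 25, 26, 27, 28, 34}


Set A = {1, 22, 24, 26, 27, 28}
Set B = {1, 2, 4, 13, 22, 24, 25, 26, 27, 28, 34}
Check each element of A against B:
1 ∈ B, 22 ∈ B, 24 ∈ B, 26 ∈ B, 27 ∈ B, 28 ∈ B
Elements of A not in B: {}

{}


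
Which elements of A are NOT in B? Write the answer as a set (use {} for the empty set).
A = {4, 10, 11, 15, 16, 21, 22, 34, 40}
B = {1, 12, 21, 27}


Set A = {4, 10, 11, 15, 16, 21, 22, 34, 40}
Set B = {1, 12, 21, 27}
Check each element of A against B:
4 ∉ B (include), 10 ∉ B (include), 11 ∉ B (include), 15 ∉ B (include), 16 ∉ B (include), 21 ∈ B, 22 ∉ B (include), 34 ∉ B (include), 40 ∉ B (include)
Elements of A not in B: {4, 10, 11, 15, 16, 22, 34, 40}

{4, 10, 11, 15, 16, 22, 34, 40}


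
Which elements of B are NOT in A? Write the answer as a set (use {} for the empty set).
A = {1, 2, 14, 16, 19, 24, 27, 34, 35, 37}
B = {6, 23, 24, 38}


Set A = {1, 2, 14, 16, 19, 24, 27, 34, 35, 37}
Set B = {6, 23, 24, 38}
Check each element of B against A:
6 ∉ A (include), 23 ∉ A (include), 24 ∈ A, 38 ∉ A (include)
Elements of B not in A: {6, 23, 38}

{6, 23, 38}


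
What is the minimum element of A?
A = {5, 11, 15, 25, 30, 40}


Set A = {5, 11, 15, 25, 30, 40}
Elements in ascending order: 5, 11, 15, 25, 30, 40
The smallest element is 5.

5


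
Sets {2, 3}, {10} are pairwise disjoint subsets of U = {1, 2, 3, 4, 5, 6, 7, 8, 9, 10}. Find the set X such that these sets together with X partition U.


U = {1, 2, 3, 4, 5, 6, 7, 8, 9, 10}
Shown blocks: {2, 3}, {10}
A partition's blocks are pairwise disjoint and cover U, so the missing block = U \ (union of shown blocks).
Union of shown blocks: {2, 3, 10}
Missing block = U \ (union) = {1, 4, 5, 6, 7, 8, 9}

{1, 4, 5, 6, 7, 8, 9}


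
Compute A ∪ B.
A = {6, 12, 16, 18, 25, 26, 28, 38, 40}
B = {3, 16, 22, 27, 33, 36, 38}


Set A = {6, 12, 16, 18, 25, 26, 28, 38, 40}
Set B = {3, 16, 22, 27, 33, 36, 38}
A ∪ B includes all elements in either set.
Elements from A: {6, 12, 16, 18, 25, 26, 28, 38, 40}
Elements from B not already included: {3, 22, 27, 33, 36}
A ∪ B = {3, 6, 12, 16, 18, 22, 25, 26, 27, 28, 33, 36, 38, 40}

{3, 6, 12, 16, 18, 22, 25, 26, 27, 28, 33, 36, 38, 40}


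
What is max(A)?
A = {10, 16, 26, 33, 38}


Set A = {10, 16, 26, 33, 38}
Elements in ascending order: 10, 16, 26, 33, 38
The largest element is 38.

38


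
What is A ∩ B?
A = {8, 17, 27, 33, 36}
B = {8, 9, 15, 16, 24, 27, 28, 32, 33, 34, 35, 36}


Set A = {8, 17, 27, 33, 36}
Set B = {8, 9, 15, 16, 24, 27, 28, 32, 33, 34, 35, 36}
A ∩ B includes only elements in both sets.
Check each element of A against B:
8 ✓, 17 ✗, 27 ✓, 33 ✓, 36 ✓
A ∩ B = {8, 27, 33, 36}

{8, 27, 33, 36}


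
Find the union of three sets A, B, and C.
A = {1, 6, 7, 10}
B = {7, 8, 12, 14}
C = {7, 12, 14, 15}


Set A = {1, 6, 7, 10}
Set B = {7, 8, 12, 14}
Set C = {7, 12, 14, 15}
First, A ∪ B = {1, 6, 7, 8, 10, 12, 14}
Then, (A ∪ B) ∪ C = {1, 6, 7, 8, 10, 12, 14, 15}

{1, 6, 7, 8, 10, 12, 14, 15}


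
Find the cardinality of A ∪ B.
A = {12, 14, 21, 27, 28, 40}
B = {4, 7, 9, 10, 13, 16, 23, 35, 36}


Set A = {12, 14, 21, 27, 28, 40}, |A| = 6
Set B = {4, 7, 9, 10, 13, 16, 23, 35, 36}, |B| = 9
A ∩ B = {}, |A ∩ B| = 0
|A ∪ B| = |A| + |B| - |A ∩ B| = 6 + 9 - 0 = 15

15


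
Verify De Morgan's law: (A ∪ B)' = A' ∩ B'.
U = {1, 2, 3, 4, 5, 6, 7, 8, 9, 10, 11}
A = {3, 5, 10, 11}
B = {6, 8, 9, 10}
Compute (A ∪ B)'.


U = {1, 2, 3, 4, 5, 6, 7, 8, 9, 10, 11}
A = {3, 5, 10, 11}, B = {6, 8, 9, 10}
A ∪ B = {3, 5, 6, 8, 9, 10, 11}
(A ∪ B)' = U \ (A ∪ B) = {1, 2, 4, 7}
Verification via A' ∩ B': A' = {1, 2, 4, 6, 7, 8, 9}, B' = {1, 2, 3, 4, 5, 7, 11}
A' ∩ B' = {1, 2, 4, 7} ✓

{1, 2, 4, 7}


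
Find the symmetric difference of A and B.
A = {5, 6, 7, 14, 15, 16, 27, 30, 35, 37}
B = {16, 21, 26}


Set A = {5, 6, 7, 14, 15, 16, 27, 30, 35, 37}
Set B = {16, 21, 26}
A △ B = (A \ B) ∪ (B \ A)
Elements in A but not B: {5, 6, 7, 14, 15, 27, 30, 35, 37}
Elements in B but not A: {21, 26}
A △ B = {5, 6, 7, 14, 15, 21, 26, 27, 30, 35, 37}

{5, 6, 7, 14, 15, 21, 26, 27, 30, 35, 37}


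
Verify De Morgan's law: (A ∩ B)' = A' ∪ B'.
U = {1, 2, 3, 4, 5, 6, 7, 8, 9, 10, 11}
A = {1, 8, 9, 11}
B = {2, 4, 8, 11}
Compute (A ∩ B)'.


U = {1, 2, 3, 4, 5, 6, 7, 8, 9, 10, 11}
A = {1, 8, 9, 11}, B = {2, 4, 8, 11}
A ∩ B = {8, 11}
(A ∩ B)' = U \ (A ∩ B) = {1, 2, 3, 4, 5, 6, 7, 9, 10}
Verification via A' ∪ B': A' = {2, 3, 4, 5, 6, 7, 10}, B' = {1, 3, 5, 6, 7, 9, 10}
A' ∪ B' = {1, 2, 3, 4, 5, 6, 7, 9, 10} ✓

{1, 2, 3, 4, 5, 6, 7, 9, 10}


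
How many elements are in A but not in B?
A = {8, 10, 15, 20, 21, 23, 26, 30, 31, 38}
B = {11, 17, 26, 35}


Set A = {8, 10, 15, 20, 21, 23, 26, 30, 31, 38}
Set B = {11, 17, 26, 35}
A \ B = {8, 10, 15, 20, 21, 23, 30, 31, 38}
|A \ B| = 9

9


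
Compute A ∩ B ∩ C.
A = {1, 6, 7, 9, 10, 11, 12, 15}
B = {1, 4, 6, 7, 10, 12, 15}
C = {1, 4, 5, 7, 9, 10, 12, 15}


Set A = {1, 6, 7, 9, 10, 11, 12, 15}
Set B = {1, 4, 6, 7, 10, 12, 15}
Set C = {1, 4, 5, 7, 9, 10, 12, 15}
First, A ∩ B = {1, 6, 7, 10, 12, 15}
Then, (A ∩ B) ∩ C = {1, 7, 10, 12, 15}

{1, 7, 10, 12, 15}


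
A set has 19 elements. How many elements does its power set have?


The set has 19 elements.
The power set contains all possible subsets.
|P(A)| = 2^|A| = 2^19 = 524288

524288


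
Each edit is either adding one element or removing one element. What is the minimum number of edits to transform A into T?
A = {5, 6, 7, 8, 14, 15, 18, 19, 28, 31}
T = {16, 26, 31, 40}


Set A = {5, 6, 7, 8, 14, 15, 18, 19, 28, 31}
Set T = {16, 26, 31, 40}
Elements to remove from A (in A, not in T): {5, 6, 7, 8, 14, 15, 18, 19, 28} → 9 removals
Elements to add to A (in T, not in A): {16, 26, 40} → 3 additions
Total edits = 9 + 3 = 12

12


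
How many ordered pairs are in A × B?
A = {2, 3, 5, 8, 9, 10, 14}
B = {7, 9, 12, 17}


Set A = {2, 3, 5, 8, 9, 10, 14} has 7 elements.
Set B = {7, 9, 12, 17} has 4 elements.
|A × B| = |A| × |B| = 7 × 4 = 28

28


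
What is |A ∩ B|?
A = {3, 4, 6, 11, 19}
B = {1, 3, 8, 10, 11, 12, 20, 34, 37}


Set A = {3, 4, 6, 11, 19}
Set B = {1, 3, 8, 10, 11, 12, 20, 34, 37}
A ∩ B = {3, 11}
|A ∩ B| = 2

2


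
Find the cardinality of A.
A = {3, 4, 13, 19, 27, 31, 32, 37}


Set A = {3, 4, 13, 19, 27, 31, 32, 37}
Listing elements: 3, 4, 13, 19, 27, 31, 32, 37
Counting: 8 elements
|A| = 8

8


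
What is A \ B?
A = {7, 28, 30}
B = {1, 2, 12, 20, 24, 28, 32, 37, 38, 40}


Set A = {7, 28, 30}
Set B = {1, 2, 12, 20, 24, 28, 32, 37, 38, 40}
A \ B includes elements in A that are not in B.
Check each element of A:
7 (not in B, keep), 28 (in B, remove), 30 (not in B, keep)
A \ B = {7, 30}

{7, 30}


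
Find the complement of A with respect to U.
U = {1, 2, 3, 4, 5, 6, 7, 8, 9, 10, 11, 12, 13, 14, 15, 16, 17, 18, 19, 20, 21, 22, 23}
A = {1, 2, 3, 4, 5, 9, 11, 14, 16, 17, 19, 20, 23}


Universal set U = {1, 2, 3, 4, 5, 6, 7, 8, 9, 10, 11, 12, 13, 14, 15, 16, 17, 18, 19, 20, 21, 22, 23}
Set A = {1, 2, 3, 4, 5, 9, 11, 14, 16, 17, 19, 20, 23}
A' = U \ A = elements in U but not in A
Checking each element of U:
1 (in A, exclude), 2 (in A, exclude), 3 (in A, exclude), 4 (in A, exclude), 5 (in A, exclude), 6 (not in A, include), 7 (not in A, include), 8 (not in A, include), 9 (in A, exclude), 10 (not in A, include), 11 (in A, exclude), 12 (not in A, include), 13 (not in A, include), 14 (in A, exclude), 15 (not in A, include), 16 (in A, exclude), 17 (in A, exclude), 18 (not in A, include), 19 (in A, exclude), 20 (in A, exclude), 21 (not in A, include), 22 (not in A, include), 23 (in A, exclude)
A' = {6, 7, 8, 10, 12, 13, 15, 18, 21, 22}

{6, 7, 8, 10, 12, 13, 15, 18, 21, 22}


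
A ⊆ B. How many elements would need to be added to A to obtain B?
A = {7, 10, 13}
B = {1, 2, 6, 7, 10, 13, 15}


Set A = {7, 10, 13}, |A| = 3
Set B = {1, 2, 6, 7, 10, 13, 15}, |B| = 7
Since A ⊆ B: B \ A = {1, 2, 6, 15}
|B| - |A| = 7 - 3 = 4

4


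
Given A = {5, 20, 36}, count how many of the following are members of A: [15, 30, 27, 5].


Set A = {5, 20, 36}
Candidates: [15, 30, 27, 5]
Check each candidate:
15 ∉ A, 30 ∉ A, 27 ∉ A, 5 ∈ A
Count of candidates in A: 1

1


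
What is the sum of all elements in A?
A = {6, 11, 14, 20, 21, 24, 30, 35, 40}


Set A = {6, 11, 14, 20, 21, 24, 30, 35, 40}
Sum = 6 + 11 + 14 + 20 + 21 + 24 + 30 + 35 + 40 = 201

201


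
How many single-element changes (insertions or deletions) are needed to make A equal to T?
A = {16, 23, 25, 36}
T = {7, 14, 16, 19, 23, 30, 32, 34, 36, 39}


Set A = {16, 23, 25, 36}
Set T = {7, 14, 16, 19, 23, 30, 32, 34, 36, 39}
Elements to remove from A (in A, not in T): {25} → 1 removals
Elements to add to A (in T, not in A): {7, 14, 19, 30, 32, 34, 39} → 7 additions
Total edits = 1 + 7 = 8

8


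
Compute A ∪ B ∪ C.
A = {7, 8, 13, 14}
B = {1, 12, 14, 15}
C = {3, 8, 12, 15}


Set A = {7, 8, 13, 14}
Set B = {1, 12, 14, 15}
Set C = {3, 8, 12, 15}
First, A ∪ B = {1, 7, 8, 12, 13, 14, 15}
Then, (A ∪ B) ∪ C = {1, 3, 7, 8, 12, 13, 14, 15}

{1, 3, 7, 8, 12, 13, 14, 15}


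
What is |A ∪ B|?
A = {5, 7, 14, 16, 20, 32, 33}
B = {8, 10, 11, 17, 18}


Set A = {5, 7, 14, 16, 20, 32, 33}, |A| = 7
Set B = {8, 10, 11, 17, 18}, |B| = 5
A ∩ B = {}, |A ∩ B| = 0
|A ∪ B| = |A| + |B| - |A ∩ B| = 7 + 5 - 0 = 12

12


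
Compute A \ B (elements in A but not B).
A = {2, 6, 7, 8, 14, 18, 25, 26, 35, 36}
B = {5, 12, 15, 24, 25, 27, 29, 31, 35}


Set A = {2, 6, 7, 8, 14, 18, 25, 26, 35, 36}
Set B = {5, 12, 15, 24, 25, 27, 29, 31, 35}
A \ B includes elements in A that are not in B.
Check each element of A:
2 (not in B, keep), 6 (not in B, keep), 7 (not in B, keep), 8 (not in B, keep), 14 (not in B, keep), 18 (not in B, keep), 25 (in B, remove), 26 (not in B, keep), 35 (in B, remove), 36 (not in B, keep)
A \ B = {2, 6, 7, 8, 14, 18, 26, 36}

{2, 6, 7, 8, 14, 18, 26, 36}


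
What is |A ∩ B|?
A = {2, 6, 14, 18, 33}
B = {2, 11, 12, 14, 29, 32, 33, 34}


Set A = {2, 6, 14, 18, 33}
Set B = {2, 11, 12, 14, 29, 32, 33, 34}
A ∩ B = {2, 14, 33}
|A ∩ B| = 3

3


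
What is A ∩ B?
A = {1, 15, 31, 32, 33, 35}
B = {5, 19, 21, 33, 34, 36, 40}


Set A = {1, 15, 31, 32, 33, 35}
Set B = {5, 19, 21, 33, 34, 36, 40}
A ∩ B includes only elements in both sets.
Check each element of A against B:
1 ✗, 15 ✗, 31 ✗, 32 ✗, 33 ✓, 35 ✗
A ∩ B = {33}

{33}


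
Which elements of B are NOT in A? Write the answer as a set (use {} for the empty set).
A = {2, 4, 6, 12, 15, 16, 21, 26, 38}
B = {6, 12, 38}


Set A = {2, 4, 6, 12, 15, 16, 21, 26, 38}
Set B = {6, 12, 38}
Check each element of B against A:
6 ∈ A, 12 ∈ A, 38 ∈ A
Elements of B not in A: {}

{}


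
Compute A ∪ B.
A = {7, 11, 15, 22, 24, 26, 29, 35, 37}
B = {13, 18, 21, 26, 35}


Set A = {7, 11, 15, 22, 24, 26, 29, 35, 37}
Set B = {13, 18, 21, 26, 35}
A ∪ B includes all elements in either set.
Elements from A: {7, 11, 15, 22, 24, 26, 29, 35, 37}
Elements from B not already included: {13, 18, 21}
A ∪ B = {7, 11, 13, 15, 18, 21, 22, 24, 26, 29, 35, 37}

{7, 11, 13, 15, 18, 21, 22, 24, 26, 29, 35, 37}


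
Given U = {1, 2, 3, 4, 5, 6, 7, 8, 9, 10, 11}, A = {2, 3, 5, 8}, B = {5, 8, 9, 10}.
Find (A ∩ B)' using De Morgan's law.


U = {1, 2, 3, 4, 5, 6, 7, 8, 9, 10, 11}
A = {2, 3, 5, 8}, B = {5, 8, 9, 10}
A ∩ B = {5, 8}
(A ∩ B)' = U \ (A ∩ B) = {1, 2, 3, 4, 6, 7, 9, 10, 11}
Verification via A' ∪ B': A' = {1, 4, 6, 7, 9, 10, 11}, B' = {1, 2, 3, 4, 6, 7, 11}
A' ∪ B' = {1, 2, 3, 4, 6, 7, 9, 10, 11} ✓

{1, 2, 3, 4, 6, 7, 9, 10, 11}


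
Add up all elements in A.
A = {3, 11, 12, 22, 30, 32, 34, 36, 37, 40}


Set A = {3, 11, 12, 22, 30, 32, 34, 36, 37, 40}
Sum = 3 + 11 + 12 + 22 + 30 + 32 + 34 + 36 + 37 + 40 = 257

257


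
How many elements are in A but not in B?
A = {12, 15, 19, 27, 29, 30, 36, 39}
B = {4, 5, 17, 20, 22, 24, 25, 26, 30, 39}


Set A = {12, 15, 19, 27, 29, 30, 36, 39}
Set B = {4, 5, 17, 20, 22, 24, 25, 26, 30, 39}
A \ B = {12, 15, 19, 27, 29, 36}
|A \ B| = 6

6


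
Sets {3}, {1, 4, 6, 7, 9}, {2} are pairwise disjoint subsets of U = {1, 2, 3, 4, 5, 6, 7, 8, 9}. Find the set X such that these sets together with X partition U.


U = {1, 2, 3, 4, 5, 6, 7, 8, 9}
Shown blocks: {3}, {1, 4, 6, 7, 9}, {2}
A partition's blocks are pairwise disjoint and cover U, so the missing block = U \ (union of shown blocks).
Union of shown blocks: {1, 2, 3, 4, 6, 7, 9}
Missing block = U \ (union) = {5, 8}

{5, 8}


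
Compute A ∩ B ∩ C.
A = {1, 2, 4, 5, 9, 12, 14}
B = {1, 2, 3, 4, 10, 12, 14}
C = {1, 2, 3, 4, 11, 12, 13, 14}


Set A = {1, 2, 4, 5, 9, 12, 14}
Set B = {1, 2, 3, 4, 10, 12, 14}
Set C = {1, 2, 3, 4, 11, 12, 13, 14}
First, A ∩ B = {1, 2, 4, 12, 14}
Then, (A ∩ B) ∩ C = {1, 2, 4, 12, 14}

{1, 2, 4, 12, 14}


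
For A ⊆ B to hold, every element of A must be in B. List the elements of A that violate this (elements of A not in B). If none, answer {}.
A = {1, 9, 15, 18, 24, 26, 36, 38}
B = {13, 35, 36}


Set A = {1, 9, 15, 18, 24, 26, 36, 38}
Set B = {13, 35, 36}
Check each element of A against B:
1 ∉ B (include), 9 ∉ B (include), 15 ∉ B (include), 18 ∉ B (include), 24 ∉ B (include), 26 ∉ B (include), 36 ∈ B, 38 ∉ B (include)
Elements of A not in B: {1, 9, 15, 18, 24, 26, 38}

{1, 9, 15, 18, 24, 26, 38}
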